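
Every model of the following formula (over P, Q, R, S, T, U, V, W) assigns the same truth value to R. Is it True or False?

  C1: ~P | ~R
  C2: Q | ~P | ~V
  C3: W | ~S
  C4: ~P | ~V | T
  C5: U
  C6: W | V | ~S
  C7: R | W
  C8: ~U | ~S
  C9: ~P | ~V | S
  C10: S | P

False

Suppose R = 1.
(~P) alone gives P = 0.
(U) alone gives U = 1.
(~S) alone gives S = 0.
That conflicts with the unit clause (S).
So every satisfying assignment has R = False.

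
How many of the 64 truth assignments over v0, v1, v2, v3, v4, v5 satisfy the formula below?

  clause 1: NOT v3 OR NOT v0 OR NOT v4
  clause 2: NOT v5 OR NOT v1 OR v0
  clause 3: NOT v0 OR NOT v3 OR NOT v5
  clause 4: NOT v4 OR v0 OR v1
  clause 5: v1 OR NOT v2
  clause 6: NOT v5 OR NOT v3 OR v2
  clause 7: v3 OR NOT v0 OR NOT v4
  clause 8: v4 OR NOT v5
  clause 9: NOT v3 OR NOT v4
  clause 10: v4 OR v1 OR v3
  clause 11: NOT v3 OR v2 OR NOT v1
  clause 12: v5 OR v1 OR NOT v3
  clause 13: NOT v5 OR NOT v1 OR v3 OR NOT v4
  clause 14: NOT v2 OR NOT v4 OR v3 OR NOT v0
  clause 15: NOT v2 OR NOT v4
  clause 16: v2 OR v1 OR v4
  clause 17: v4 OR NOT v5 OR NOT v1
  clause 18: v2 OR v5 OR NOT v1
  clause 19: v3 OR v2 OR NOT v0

There are 2^6 = 64 truth assignments over (v0, v1, v2, v3, v4, v5).
Split on v0. With v0 = true, the clauses containing v0 are satisfied and NOT v0 drops from the rest; 2 of the 2^5 = 32 assignments to the other variables satisfy what remains.
With v0 = false, by the same count on the reduced clause set, 2 assignments work.
(One model: v0=F, v1=T, v2=T, v3=F, v4=F, v5=F.)
Total: 2 + 2 = 4.

4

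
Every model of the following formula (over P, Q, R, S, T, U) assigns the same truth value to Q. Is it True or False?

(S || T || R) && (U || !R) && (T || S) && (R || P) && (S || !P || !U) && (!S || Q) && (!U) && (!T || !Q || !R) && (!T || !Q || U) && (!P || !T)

Suppose Q = false.
From the singleton clause (!S), S = false.
From the singleton clause (T), T = true.
From the singleton clause (!U), U = false.
From the singleton clause (!R), R = false.
From the singleton clause (P), P = true.
Now (!P) is unsatisfied and unit — conflict.
So every satisfying assignment has Q = True.

True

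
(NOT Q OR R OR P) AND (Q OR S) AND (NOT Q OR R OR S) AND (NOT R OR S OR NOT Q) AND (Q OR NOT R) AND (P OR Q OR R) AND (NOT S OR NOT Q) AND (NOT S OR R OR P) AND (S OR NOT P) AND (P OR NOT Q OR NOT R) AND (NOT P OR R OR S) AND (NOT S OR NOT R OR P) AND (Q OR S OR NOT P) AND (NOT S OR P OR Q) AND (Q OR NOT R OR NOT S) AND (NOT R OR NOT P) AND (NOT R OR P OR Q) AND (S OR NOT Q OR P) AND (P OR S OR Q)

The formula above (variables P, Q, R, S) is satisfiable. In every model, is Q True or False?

False

Suppose Q = true.
The clause (NOT S) is unit, so S = false.
The clause (R) is unit, so R = true.
Now (NOT R) is unsatisfied and unit — conflict.
So every satisfying assignment has Q = False.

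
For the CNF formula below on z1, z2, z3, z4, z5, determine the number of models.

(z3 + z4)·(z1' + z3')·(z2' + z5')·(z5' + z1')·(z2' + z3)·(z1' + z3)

There are 2^5 = 32 truth assignments over (z1, z2, z3, z4, z5).
Split on z3. With z3 = 1, the clauses containing z3 are satisfied and z3' drops from the rest; 6 of the 2^4 = 16 assignments to the other variables satisfy what remains.
With z3 = 0, by the same count on the reduced clause set, 2 assignments work.
(One model: z1=F, z2=F, z3=F, z4=T, z5=F.)
Total: 6 + 2 = 8.

8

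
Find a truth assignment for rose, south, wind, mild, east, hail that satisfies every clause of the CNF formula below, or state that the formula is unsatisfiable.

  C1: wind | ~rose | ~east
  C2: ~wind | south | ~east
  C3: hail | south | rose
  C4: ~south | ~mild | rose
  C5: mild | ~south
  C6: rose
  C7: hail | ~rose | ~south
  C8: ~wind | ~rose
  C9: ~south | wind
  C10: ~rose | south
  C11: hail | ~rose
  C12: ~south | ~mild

(rose) alone gives rose = 1.
(~wind) alone gives wind = 0.
(~east) alone gives east = 0.
(~south) alone gives south = 0.
Now (south) is unsatisfied and unit — conflict.

UNSATISFIABLE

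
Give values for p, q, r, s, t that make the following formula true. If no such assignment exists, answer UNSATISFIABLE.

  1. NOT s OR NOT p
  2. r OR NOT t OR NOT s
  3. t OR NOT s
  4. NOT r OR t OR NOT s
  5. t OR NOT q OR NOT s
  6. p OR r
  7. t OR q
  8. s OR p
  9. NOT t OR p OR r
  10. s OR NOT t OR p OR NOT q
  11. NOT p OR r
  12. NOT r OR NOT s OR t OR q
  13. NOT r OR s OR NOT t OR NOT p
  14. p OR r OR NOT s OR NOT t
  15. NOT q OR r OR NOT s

Case s = true:
(NOT p) alone gives p = false.
(t) alone gives t = true.
(r) alone gives r = true.
All clauses hold; q can take either value.

p: false, q: false, r: true, s: true, t: true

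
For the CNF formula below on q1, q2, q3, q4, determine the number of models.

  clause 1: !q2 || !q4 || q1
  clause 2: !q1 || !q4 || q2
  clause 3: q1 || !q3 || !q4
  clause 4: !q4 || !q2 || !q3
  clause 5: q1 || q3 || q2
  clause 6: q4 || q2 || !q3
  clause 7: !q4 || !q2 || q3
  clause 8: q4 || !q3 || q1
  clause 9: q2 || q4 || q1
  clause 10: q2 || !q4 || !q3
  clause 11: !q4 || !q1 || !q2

4

There are 2^4 = 16 truth assignments over (q1, q2, q3, q4).
Check each against the 11 clauses (columns in the order q1, q2, q3, q4):
  F F F F  ✗ fails (q1 || q3 || q2)
  F F F T  ✗ fails (q1 || q3 || q2)
  F F T F  ✗ fails (q4 || q2 || !q3)
  F F T T  ✗ fails (q1 || !q3 || !q4)
  F T F F  ✓ satisfies all
  F T F T  ✗ fails (!q2 || !q4 || q1)
  F T T F  ✗ fails (q4 || !q3 || q1)
  F T T T  ✗ fails (!q2 || !q4 || q1)
  T F F F  ✓ satisfies all
  T F F T  ✗ fails (!q1 || !q4 || q2)
  T F T F  ✗ fails (q4 || q2 || !q3)
  T F T T  ✗ fails (!q1 || !q4 || q2)
  T T F F  ✓ satisfies all
  T T F T  ✗ fails (!q4 || !q2 || q3)
  T T T F  ✓ satisfies all
  T T T T  ✗ fails (!q4 || !q2 || !q3)
4 of the 16 rows are models.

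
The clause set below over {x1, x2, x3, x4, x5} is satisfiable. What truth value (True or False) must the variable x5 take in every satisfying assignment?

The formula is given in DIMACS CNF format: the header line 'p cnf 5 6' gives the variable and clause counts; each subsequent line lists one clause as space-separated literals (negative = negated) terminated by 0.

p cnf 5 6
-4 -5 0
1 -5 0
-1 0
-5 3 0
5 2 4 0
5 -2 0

False

Suppose x5 = True.
The clause (¬x4) is unit, so x4 = False.
The clause (x1) is unit, so x1 = True.
But (¬x1) is also a unit clause — contradiction.
So every satisfying assignment has x5 = False.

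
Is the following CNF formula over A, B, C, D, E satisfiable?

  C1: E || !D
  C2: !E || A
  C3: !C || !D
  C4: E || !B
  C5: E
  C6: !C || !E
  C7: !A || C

The clause (E) is unit, so E = true.
The clause (A) is unit, so A = true.
The clause (!C) is unit, so C = false.
That conflicts with the unit clause (C).
No assignment satisfies every clause.

Unsatisfiable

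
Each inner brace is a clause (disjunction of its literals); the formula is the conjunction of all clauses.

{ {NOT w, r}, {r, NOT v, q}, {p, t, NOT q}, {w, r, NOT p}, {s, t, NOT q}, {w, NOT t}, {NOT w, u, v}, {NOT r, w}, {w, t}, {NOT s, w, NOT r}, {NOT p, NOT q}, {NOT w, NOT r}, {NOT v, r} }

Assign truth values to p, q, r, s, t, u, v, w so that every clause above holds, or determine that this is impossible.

Case w = false:
Unit clause (NOT t) forces t = false.
But (t) is also a unit clause — contradiction.
So w must be the other value — set w = true.
Unit clause (r) forces r = true.
But (NOT r) is also a unit clause — contradiction.
Neither w = true nor w = false works.

UNSATISFIABLE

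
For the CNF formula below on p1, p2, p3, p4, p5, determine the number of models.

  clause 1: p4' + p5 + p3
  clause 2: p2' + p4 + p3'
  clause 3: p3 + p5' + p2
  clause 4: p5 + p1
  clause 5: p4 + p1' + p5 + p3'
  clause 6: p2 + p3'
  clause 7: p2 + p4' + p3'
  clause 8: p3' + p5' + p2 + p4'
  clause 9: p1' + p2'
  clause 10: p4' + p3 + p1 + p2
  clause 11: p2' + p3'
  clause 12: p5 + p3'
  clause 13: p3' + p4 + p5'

3

There are 2^5 = 32 truth assignments over (p1, p2, p3, p4, p5).
Split on p4. With p4 = 1, the clauses containing p4 are satisfied and p4' drops from the rest; 1 of the 2^4 = 16 assignments to the other variables satisfy what remains.
With p4 = 0, by the same count on the reduced clause set, 2 assignments work.
(One model: p1=F, p2=T, p3=F, p4=F, p5=T.)
Total: 1 + 2 = 3.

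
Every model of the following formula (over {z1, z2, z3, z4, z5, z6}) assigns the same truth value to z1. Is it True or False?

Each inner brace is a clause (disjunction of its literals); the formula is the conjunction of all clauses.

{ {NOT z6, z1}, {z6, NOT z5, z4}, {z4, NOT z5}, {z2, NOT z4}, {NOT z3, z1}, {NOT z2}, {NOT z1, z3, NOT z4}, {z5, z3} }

Suppose z1 = false.
The clause (NOT z6) is unit, so z6 = false.
The clause (NOT z3) is unit, so z3 = false.
The clause (NOT z2) is unit, so z2 = false.
The clause (NOT z4) is unit, so z4 = false.
The clause (NOT z5) is unit, so z5 = false.
But (z5) is also a unit clause — contradiction.
So every satisfying assignment has z1 = True.

True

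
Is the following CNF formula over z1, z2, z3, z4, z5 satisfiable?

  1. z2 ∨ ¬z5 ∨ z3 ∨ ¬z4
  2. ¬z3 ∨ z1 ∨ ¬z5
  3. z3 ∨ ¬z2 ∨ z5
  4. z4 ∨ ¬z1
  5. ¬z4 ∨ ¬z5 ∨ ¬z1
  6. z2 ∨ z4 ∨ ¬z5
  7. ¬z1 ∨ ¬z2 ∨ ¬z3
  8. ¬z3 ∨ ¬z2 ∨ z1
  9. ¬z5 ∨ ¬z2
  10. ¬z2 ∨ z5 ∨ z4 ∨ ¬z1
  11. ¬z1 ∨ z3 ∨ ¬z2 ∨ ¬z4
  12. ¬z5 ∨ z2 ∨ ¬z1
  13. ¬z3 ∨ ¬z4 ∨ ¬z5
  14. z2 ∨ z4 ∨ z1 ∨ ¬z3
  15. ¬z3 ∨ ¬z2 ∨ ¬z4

Case z4 = False:
(¬z1) alone gives z1 = False.
Case z3 = False:
Case z2 = False:
(¬z5) alone gives z5 = False.
Every clause now holds.
A satisfying assignment: z1=False, z2=False, z3=False, z4=False, z5=False.

Yes, satisfiable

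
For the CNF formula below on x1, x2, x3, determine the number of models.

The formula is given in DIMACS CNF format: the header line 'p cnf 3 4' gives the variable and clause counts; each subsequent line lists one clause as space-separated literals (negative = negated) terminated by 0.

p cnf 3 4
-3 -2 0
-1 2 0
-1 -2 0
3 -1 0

There are 2^3 = 8 truth assignments over (x1, x2, x3).
Check each against the 4 clauses (columns in the order x1, x2, x3):
  F F F  ✓ satisfies all
  F F T  ✓ satisfies all
  F T F  ✓ satisfies all
  F T T  ✗ fails (¬x3 ∨ ¬x2)
  T F F  ✗ fails (¬x1 ∨ x2)
  T F T  ✗ fails (¬x1 ∨ x2)
  T T F  ✗ fails (¬x1 ∨ ¬x2)
  T T T  ✗ fails (¬x3 ∨ ¬x2)
3 of the 8 rows are models.

3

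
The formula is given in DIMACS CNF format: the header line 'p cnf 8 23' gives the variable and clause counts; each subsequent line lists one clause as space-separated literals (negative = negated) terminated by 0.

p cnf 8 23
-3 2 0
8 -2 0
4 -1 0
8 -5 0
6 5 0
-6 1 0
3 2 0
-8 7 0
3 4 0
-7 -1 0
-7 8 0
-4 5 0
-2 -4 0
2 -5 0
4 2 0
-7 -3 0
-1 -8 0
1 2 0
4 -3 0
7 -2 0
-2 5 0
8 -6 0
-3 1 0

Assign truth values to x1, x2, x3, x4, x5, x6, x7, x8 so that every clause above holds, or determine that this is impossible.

Try x3 = False.
Unit clause (x2) forces x2 = True.
Unit clause (x8) forces x8 = True.
Unit clause (x7) forces x7 = True.
Unit clause (x4) forces x4 = True.
But (¬x4) is also a unit clause — contradiction.
Undo x3 and try x3 = True.
Unit clause (x2) forces x2 = True.
Unit clause (x8) forces x8 = True.
Unit clause (x7) forces x7 = True.
But (¬x7) is also a unit clause — contradiction.
Both values of x3 lead to a conflict.

UNSATISFIABLE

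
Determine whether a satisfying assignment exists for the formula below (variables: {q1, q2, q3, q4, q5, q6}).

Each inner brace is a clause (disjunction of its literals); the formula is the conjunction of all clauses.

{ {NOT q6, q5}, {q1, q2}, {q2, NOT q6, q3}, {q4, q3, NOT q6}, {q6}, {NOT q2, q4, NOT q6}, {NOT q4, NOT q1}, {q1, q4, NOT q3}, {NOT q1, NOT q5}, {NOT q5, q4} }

Satisfiable

From the singleton clause (q6), q6 = true.
From the singleton clause (q5), q5 = true.
From the singleton clause (NOT q1), q1 = false.
From the singleton clause (q2), q2 = true.
From the singleton clause (q4), q4 = true.
All clauses hold; q3 can take either value.
A satisfying assignment: q1=false,  q2=true,  q3=false,  q4=true,  q5=true,  q6=true.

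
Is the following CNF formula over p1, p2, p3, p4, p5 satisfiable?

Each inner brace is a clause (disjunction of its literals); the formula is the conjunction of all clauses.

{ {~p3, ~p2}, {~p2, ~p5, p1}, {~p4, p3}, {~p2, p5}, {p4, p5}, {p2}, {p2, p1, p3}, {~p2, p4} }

No, unsatisfiable

The clause (p2) is unit, so p2 = 1.
The clause (~p3) is unit, so p3 = 0.
The clause (~p4) is unit, so p4 = 0.
That conflicts with the unit clause (p4).
No assignment satisfies every clause.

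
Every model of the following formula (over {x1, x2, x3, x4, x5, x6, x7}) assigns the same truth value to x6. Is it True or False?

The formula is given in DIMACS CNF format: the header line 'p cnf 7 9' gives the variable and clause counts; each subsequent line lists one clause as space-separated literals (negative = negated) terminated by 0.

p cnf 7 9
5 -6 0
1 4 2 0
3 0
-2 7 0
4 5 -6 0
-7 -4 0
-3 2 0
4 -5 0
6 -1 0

False

Suppose x6 = True.
Unit clause (x5) forces x5 = True.
Unit clause (x3) forces x3 = True.
Unit clause (x2) forces x2 = True.
Unit clause (x7) forces x7 = True.
Unit clause (¬x4) forces x4 = False.
But (x4) is also a unit clause — contradiction.
So every satisfying assignment has x6 = False.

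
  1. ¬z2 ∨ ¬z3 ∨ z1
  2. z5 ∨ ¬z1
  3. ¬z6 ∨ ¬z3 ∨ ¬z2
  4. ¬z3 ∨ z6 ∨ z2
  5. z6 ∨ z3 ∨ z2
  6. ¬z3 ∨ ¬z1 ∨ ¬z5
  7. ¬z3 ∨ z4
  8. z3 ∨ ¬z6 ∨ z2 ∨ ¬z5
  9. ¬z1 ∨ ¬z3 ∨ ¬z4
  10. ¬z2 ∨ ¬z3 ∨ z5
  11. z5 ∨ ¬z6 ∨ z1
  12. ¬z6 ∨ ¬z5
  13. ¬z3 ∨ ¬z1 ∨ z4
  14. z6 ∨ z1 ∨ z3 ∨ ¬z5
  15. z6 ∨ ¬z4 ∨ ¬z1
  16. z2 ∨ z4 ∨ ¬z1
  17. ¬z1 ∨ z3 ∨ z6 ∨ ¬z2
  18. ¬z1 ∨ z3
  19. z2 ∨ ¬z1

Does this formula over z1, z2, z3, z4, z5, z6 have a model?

Suppose z5 = False.
(¬z1) alone gives z1 = False.
(¬z6) alone gives z6 = False.
Suppose z2 = True.
(¬z3) alone gives z3 = False.
All clauses hold; z4 can take either value.
A satisfying assignment: z1 ↦ False,  z2 ↦ True,  z3 ↦ False,  z4 ↦ True,  z5 ↦ False,  z6 ↦ False.

Yes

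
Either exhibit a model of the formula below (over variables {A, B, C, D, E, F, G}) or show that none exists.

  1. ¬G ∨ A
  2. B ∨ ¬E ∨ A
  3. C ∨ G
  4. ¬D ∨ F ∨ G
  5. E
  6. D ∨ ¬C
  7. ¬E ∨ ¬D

Unit clause (E) forces E = True.
Unit clause (¬D) forces D = False.
Unit clause (¬C) forces C = False.
Unit clause (G) forces G = True.
Unit clause (A) forces A = True.
Every clause is now satisfied; B, F are unconstrained.

A ↦ True; B ↦ False; C ↦ False; D ↦ False; E ↦ True; F ↦ True; G ↦ True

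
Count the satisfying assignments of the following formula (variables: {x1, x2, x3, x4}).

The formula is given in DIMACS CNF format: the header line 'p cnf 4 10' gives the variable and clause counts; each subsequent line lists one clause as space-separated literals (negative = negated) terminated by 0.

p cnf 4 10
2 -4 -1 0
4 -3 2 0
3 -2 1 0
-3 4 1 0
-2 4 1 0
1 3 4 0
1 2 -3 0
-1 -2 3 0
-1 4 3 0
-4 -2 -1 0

3

There are 2^4 = 16 truth assignments over (x1, x2, x3, x4).
Split on x2. With x2 = True, the clauses containing x2 are satisfied and ¬x2 drops from the rest; 2 of the 2^3 = 8 assignments to the other variables satisfy what remains.
With x2 = False, by the same count on the reduced clause set, 1 assignment works.
Total: 2 + 1 = 3.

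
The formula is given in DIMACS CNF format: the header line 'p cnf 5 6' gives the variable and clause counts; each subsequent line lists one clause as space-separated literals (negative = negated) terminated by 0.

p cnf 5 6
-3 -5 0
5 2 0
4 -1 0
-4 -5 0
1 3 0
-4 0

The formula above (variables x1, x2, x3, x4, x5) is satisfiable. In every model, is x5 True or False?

False

Suppose x5 = True.
Unit clause (¬x3) forces x3 = False.
Unit clause (¬x4) forces x4 = False.
Unit clause (¬x1) forces x1 = False.
Now (x1) is unsatisfied and unit — conflict.
So every satisfying assignment has x5 = False.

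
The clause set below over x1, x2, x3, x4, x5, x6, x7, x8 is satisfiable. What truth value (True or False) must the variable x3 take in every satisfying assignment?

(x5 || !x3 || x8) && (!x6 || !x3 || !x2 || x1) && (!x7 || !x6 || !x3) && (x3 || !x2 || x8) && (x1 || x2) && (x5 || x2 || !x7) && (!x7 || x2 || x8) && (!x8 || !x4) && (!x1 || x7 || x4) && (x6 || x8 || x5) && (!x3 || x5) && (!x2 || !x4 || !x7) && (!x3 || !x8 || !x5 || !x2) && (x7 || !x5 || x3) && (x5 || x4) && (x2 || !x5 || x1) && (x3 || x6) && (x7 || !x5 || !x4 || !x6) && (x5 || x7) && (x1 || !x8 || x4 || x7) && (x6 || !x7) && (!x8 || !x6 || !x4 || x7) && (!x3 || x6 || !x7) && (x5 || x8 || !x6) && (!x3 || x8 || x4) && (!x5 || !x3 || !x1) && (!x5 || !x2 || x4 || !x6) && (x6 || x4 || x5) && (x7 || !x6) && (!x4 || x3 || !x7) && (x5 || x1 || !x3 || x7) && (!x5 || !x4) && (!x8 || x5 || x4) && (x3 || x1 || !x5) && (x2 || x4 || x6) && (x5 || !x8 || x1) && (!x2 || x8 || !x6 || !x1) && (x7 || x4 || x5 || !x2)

Suppose x3 = true.
Unit clause (x5) forces x5 = true.
Unit clause (!x1) forces x1 = false.
Unit clause (x2) forces x2 = true.
Unit clause (!x6) forces x6 = false.
Unit clause (!x8) forces x8 = false.
Unit clause (!x7) forces x7 = false.
Unit clause (x4) forces x4 = true.
That conflicts with the unit clause (!x4).
So every satisfying assignment has x3 = False.

False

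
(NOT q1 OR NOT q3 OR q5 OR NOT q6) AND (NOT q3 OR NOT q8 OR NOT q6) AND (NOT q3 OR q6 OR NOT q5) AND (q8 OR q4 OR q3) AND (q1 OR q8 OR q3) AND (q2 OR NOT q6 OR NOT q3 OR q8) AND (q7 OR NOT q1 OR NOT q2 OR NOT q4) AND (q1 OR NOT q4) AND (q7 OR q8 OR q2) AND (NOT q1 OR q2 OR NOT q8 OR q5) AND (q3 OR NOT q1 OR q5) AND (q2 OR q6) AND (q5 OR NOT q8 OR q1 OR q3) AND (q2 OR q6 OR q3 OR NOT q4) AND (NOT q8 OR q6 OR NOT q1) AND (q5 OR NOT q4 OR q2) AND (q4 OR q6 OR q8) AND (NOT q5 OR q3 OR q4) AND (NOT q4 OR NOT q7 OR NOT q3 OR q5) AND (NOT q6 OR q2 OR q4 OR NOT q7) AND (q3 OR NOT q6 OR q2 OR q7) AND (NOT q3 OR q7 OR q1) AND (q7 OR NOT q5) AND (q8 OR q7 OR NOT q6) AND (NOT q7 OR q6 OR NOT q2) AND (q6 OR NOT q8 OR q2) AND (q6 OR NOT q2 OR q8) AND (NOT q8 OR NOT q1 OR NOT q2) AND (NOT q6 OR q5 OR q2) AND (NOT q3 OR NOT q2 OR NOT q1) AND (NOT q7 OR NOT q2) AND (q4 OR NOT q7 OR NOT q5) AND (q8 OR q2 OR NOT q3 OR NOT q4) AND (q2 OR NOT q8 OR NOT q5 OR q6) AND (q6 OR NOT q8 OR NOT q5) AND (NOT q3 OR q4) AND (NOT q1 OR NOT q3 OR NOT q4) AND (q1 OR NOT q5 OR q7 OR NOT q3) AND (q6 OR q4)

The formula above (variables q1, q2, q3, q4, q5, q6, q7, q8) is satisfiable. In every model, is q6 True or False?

True

Suppose q6 = false.
(q2) alone gives q2 = true.
(NOT q7) alone gives q7 = false.
(NOT q5) alone gives q5 = false.
(q8) alone gives q8 = true.
(NOT q1) alone gives q1 = false.
(NOT q4) alone gives q4 = false.
Now (q4) is unsatisfied and unit — conflict.
So every satisfying assignment has q6 = True.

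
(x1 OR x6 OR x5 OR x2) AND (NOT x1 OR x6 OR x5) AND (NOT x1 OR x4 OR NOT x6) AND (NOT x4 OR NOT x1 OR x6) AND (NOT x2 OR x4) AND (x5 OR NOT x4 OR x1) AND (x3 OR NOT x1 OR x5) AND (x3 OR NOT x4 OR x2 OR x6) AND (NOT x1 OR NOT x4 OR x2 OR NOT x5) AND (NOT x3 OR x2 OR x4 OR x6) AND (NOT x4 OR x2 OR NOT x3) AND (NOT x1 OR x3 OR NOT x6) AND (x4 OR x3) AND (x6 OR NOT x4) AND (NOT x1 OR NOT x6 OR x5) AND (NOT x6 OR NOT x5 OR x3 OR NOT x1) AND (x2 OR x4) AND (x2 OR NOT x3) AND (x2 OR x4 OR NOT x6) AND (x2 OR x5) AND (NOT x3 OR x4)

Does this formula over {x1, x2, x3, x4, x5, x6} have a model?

Satisfiable

Suppose x2 = true.
Unit clause (x4) forces x4 = true.
Unit clause (x6) forces x6 = true.
Suppose x5 = true.
Suppose x1 = false.
No clause remains; x3 is free.
A satisfying assignment: x1 ↦ false, x2 ↦ true, x3 ↦ true, x4 ↦ true, x5 ↦ true, x6 ↦ true.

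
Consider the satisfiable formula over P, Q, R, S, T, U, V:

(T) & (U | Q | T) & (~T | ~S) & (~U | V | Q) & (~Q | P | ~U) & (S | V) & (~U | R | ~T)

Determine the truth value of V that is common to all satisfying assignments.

True

Suppose V = 0.
(T) alone gives T = 1.
(~S) alone gives S = 0.
Now (S) is unsatisfied and unit — conflict.
So every satisfying assignment has V = True.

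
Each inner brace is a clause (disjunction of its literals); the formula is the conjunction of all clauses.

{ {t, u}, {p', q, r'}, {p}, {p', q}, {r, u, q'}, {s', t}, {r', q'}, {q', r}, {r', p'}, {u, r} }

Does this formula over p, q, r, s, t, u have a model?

No, unsatisfiable

The clause (p) is unit, so p = 1.
The clause (q) is unit, so q = 1.
The clause (r') is unit, so r = 0.
Now (r) is unsatisfied and unit — conflict.
No assignment satisfies every clause.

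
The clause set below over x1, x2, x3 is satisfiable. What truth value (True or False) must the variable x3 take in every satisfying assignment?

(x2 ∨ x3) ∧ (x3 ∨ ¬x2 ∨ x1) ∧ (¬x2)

True

Suppose x3 = False.
Unit clause (x2) forces x2 = True.
Now (¬x2) is unsatisfied and unit — conflict.
So every satisfying assignment has x3 = True.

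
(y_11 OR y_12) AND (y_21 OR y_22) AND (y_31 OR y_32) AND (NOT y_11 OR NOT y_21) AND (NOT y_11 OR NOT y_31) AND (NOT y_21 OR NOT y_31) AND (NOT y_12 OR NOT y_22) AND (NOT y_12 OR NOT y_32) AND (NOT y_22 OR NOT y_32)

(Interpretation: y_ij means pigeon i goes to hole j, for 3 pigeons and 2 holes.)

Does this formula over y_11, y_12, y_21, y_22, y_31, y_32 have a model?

No

Try y_11 = true.
Unit clause (NOT y_21) forces y_21 = false.
Unit clause (y_22) forces y_22 = true.
Unit clause (NOT y_31) forces y_31 = false.
Unit clause (y_32) forces y_32 = true.
Now (NOT y_32) is unsatisfied and unit — conflict.
That branch fails; take y_11 = false instead.
Unit clause (y_12) forces y_12 = true.
Unit clause (NOT y_22) forces y_22 = false.
Unit clause (y_21) forces y_21 = true.
Unit clause (NOT y_31) forces y_31 = false.
Unit clause (y_32) forces y_32 = true.
Now (NOT y_32) is unsatisfied and unit — conflict.
Both values of y_11 lead to a conflict.
No assignment satisfies every clause.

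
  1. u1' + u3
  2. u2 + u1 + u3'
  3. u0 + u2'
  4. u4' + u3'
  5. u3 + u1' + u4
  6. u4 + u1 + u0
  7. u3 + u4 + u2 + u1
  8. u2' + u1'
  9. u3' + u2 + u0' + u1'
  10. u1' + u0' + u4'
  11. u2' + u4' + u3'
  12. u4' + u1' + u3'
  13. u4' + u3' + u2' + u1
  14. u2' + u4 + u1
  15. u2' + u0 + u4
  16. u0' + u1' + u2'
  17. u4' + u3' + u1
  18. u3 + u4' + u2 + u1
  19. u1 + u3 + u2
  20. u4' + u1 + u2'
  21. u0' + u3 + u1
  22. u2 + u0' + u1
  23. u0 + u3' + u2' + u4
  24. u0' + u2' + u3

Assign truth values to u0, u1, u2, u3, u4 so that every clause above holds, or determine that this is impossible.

Branch on u1: set u1 = 1.
(u3) alone gives u3 = 1.
(u4') alone gives u4 = 0.
(u2') alone gives u2 = 0.
(u0') alone gives u0 = 0.
Every clause now holds.

u0: 0,  u1: 1,  u2: 0,  u3: 1,  u4: 0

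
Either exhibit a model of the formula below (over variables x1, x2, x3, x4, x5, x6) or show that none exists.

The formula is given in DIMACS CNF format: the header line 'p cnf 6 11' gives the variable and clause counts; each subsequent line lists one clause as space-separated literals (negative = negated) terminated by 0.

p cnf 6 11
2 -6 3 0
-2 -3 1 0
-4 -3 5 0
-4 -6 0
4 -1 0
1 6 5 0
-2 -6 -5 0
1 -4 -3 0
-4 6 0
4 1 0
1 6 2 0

UNSATISFIABLE

Try x4 = False.
(¬x1) alone gives x1 = False.
That conflicts with the unit clause (x1).
That branch fails; take x4 = True instead.
(¬x6) alone gives x6 = False.
That conflicts with the unit clause (x6).
Either choice for x4 ends in contradiction.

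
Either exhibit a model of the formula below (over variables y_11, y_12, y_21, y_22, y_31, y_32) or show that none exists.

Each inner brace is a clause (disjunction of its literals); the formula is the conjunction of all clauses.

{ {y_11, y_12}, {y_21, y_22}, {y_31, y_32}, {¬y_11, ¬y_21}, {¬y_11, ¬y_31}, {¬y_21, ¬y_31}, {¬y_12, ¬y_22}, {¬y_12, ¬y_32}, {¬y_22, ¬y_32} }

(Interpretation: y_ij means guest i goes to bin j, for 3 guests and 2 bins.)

Suppose y_11 = True.
The clause (¬y_21) is unit, so y_21 = False.
The clause (y_22) is unit, so y_22 = True.
The clause (¬y_31) is unit, so y_31 = False.
The clause (y_32) is unit, so y_32 = True.
Now (¬y_32) is unsatisfied and unit — conflict.
That branch fails; take y_11 = False instead.
The clause (y_12) is unit, so y_12 = True.
The clause (¬y_22) is unit, so y_22 = False.
The clause (y_21) is unit, so y_21 = True.
The clause (¬y_31) is unit, so y_31 = False.
The clause (y_32) is unit, so y_32 = True.
Now (¬y_32) is unsatisfied and unit — conflict.
Neither y_11 = True nor y_11 = False works.

UNSATISFIABLE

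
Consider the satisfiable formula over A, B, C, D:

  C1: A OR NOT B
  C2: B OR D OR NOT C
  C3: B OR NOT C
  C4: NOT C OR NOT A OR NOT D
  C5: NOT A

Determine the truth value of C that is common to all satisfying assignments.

Suppose C = true.
(B) alone gives B = true.
(A) alone gives A = true.
But (NOT A) is also a unit clause — contradiction.
So every satisfying assignment has C = False.

False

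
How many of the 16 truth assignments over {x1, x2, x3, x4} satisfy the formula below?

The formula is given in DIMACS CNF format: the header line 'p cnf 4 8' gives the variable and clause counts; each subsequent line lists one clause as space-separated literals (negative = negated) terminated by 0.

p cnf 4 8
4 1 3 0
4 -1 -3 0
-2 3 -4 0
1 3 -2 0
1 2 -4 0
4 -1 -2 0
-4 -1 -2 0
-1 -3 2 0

5

There are 2^4 = 16 truth assignments over (x1, x2, x3, x4).
Split on x4. With x4 = True, the clauses containing x4 are satisfied and ¬x4 drops from the rest; 2 of the 2^3 = 8 assignments to the other variables satisfy what remains.
With x4 = False, by the same count on the reduced clause set, 3 assignments work.
Total: 2 + 3 = 5.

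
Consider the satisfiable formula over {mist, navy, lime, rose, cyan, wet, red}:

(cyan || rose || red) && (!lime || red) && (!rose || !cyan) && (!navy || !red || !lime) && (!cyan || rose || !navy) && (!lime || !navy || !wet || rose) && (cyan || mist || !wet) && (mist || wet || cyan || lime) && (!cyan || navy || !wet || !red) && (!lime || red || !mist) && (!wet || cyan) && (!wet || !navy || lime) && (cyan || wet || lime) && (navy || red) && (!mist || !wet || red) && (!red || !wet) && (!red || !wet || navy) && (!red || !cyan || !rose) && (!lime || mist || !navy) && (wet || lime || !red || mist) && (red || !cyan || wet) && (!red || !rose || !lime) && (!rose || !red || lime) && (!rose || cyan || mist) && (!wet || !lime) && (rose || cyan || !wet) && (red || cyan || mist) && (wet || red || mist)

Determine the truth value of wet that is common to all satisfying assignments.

False

Suppose wet = true.
From the singleton clause (cyan), cyan = true.
From the singleton clause (!rose), rose = false.
From the singleton clause (!navy), navy = false.
From the singleton clause (!red), red = false.
Now (red) is unsatisfied and unit — conflict.
So every satisfying assignment has wet = False.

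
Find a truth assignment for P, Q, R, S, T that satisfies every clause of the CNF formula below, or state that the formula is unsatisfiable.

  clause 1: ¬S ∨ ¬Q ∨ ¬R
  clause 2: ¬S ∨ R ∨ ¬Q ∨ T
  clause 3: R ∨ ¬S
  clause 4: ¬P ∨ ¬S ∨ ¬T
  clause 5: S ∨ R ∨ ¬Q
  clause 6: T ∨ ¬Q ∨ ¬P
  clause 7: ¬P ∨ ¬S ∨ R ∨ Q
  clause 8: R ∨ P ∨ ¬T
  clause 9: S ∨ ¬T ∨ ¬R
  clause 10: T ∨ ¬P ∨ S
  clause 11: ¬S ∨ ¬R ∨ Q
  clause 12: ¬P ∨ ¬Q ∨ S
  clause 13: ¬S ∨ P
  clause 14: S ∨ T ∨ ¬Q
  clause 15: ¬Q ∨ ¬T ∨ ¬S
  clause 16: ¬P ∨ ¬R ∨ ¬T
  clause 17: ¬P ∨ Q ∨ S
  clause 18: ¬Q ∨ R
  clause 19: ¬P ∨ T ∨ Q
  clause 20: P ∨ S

Try R = True.
Try S = False.
The clause (¬T) is unit, so T = False.
The clause (¬P) is unit, so P = False.
But (P) is also a unit clause — contradiction.
So S must be the other value — set S = True.
The clause (¬Q) is unit, so Q = False.
But (Q) is also a unit clause — contradiction.
Neither S = True nor S = False works.
So R must be the other value — set R = False.
The clause (¬S) is unit, so S = False.
The clause (¬Q) is unit, so Q = False.
The clause (¬P) is unit, so P = False.
But (P) is also a unit clause — contradiction.
Neither R = True nor R = False works.

UNSATISFIABLE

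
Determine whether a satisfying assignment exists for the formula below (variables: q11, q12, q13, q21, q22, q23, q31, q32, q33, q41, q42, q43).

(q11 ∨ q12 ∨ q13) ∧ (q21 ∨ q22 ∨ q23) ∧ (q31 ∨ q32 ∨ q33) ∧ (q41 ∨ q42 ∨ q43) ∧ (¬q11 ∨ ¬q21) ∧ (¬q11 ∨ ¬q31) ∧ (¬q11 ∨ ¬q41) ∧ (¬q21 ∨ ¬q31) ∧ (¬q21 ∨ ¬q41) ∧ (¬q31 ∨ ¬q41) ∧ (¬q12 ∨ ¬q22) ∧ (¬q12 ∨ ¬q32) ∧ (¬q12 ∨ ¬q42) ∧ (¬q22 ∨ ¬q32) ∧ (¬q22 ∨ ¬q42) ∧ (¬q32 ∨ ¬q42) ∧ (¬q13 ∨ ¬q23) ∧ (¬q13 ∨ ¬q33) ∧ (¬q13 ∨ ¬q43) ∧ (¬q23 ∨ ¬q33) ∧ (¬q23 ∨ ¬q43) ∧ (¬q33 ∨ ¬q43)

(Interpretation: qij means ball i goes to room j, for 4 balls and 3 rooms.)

No, unsatisfiable

Case q11 = False:
Case q12 = True:
(¬q22) alone gives q22 = False.
(¬q32) alone gives q32 = False.
(¬q42) alone gives q42 = False.
Case q21 = True:
(¬q31) alone gives q31 = False.
(q33) alone gives q33 = True.
(¬q41) alone gives q41 = False.
(q43) alone gives q43 = True.
That conflicts with the unit clause (¬q43).
Undo q21 and try q21 = False.
(q23) alone gives q23 = True.
(¬q13) alone gives q13 = False.
(¬q33) alone gives q33 = False.
(q31) alone gives q31 = True.
(¬q41) alone gives q41 = False.
(q43) alone gives q43 = True.
That conflicts with the unit clause (¬q43).
Both values of q21 lead to a conflict.
Undo q12 and try q12 = False.
(q13) alone gives q13 = True.
(¬q23) alone gives q23 = False.
(¬q33) alone gives q33 = False.
(¬q43) alone gives q43 = False.
Case q21 = True:
(¬q31) alone gives q31 = False.
(q32) alone gives q32 = True.
(¬q41) alone gives q41 = False.
(q42) alone gives q42 = True.
That conflicts with the unit clause (¬q42).
Undo q21 and try q21 = False.
(q22) alone gives q22 = True.
(¬q32) alone gives q32 = False.
(q31) alone gives q31 = True.
(¬q41) alone gives q41 = False.
(q42) alone gives q42 = True.
That conflicts with the unit clause (¬q42).
Both values of q21 lead to a conflict.
Both values of q12 lead to a conflict.
Undo q11 and try q11 = True.
(¬q21) alone gives q21 = False.
(¬q31) alone gives q31 = False.
(¬q41) alone gives q41 = False.
Case q22 = True:
(¬q12) alone gives q12 = False.
(¬q32) alone gives q32 = False.
(q33) alone gives q33 = True.
(¬q42) alone gives q42 = False.
(q43) alone gives q43 = True.
That conflicts with the unit clause (¬q43).
Undo q22 and try q22 = False.
(q23) alone gives q23 = True.
(¬q13) alone gives q13 = False.
(¬q33) alone gives q33 = False.
(q32) alone gives q32 = True.
(¬q12) alone gives q12 = False.
(¬q42) alone gives q42 = False.
(q43) alone gives q43 = True.
That conflicts with the unit clause (¬q43).
Both values of q22 lead to a conflict.
Both values of q11 lead to a conflict.
No assignment satisfies every clause.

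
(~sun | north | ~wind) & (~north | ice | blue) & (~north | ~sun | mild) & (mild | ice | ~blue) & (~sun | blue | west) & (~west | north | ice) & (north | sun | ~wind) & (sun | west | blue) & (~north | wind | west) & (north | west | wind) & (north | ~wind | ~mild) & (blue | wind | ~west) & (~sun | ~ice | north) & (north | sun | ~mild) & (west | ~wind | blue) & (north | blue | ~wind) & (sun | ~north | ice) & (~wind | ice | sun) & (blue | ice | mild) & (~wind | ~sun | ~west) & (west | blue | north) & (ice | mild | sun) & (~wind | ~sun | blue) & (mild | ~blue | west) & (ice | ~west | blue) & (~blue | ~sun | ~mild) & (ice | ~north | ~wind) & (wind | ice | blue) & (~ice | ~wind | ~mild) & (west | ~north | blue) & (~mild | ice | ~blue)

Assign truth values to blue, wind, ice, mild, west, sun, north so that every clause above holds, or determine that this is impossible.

Case sun = 0:
Case north = 0:
(~wind) alone gives wind = 0.
(west) alone gives west = 1.
(ice) alone gives ice = 1.
(blue) alone gives blue = 1.
(~mild) alone gives mild = 0.
Every clause now holds.

blue=1, wind=0, ice=1, mild=0, west=1, sun=0, north=0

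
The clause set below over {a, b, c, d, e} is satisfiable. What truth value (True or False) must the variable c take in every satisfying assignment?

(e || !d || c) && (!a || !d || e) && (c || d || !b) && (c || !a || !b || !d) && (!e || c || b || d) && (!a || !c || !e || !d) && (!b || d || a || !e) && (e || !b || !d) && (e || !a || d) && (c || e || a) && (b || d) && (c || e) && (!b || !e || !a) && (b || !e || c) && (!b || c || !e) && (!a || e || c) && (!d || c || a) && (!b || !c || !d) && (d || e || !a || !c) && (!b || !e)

True

Suppose c = false.
(e) alone gives e = true.
(b) alone gives b = true.
Now (!b) is unsatisfied and unit — conflict.
So every satisfying assignment has c = True.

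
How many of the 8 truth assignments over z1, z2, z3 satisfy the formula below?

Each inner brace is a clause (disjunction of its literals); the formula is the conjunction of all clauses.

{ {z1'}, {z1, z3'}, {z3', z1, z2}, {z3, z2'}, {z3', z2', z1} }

There are 2^3 = 8 truth assignments over (z1, z2, z3).
Split on z3. With z3 = 1, the clauses containing z3 are satisfied and z3' drops from the rest; 0 of the 2^2 = 4 assignments to the other variables satisfy what remains.
With z3 = 0, by the same count on the reduced clause set, 1 assignment works.
Total: 0 + 1 = 1.

1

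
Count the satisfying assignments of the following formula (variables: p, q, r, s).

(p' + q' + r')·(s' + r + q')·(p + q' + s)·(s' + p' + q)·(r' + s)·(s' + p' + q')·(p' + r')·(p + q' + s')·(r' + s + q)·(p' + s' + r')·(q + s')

3

There are 2^4 = 16 truth assignments over (p, q, r, s).
Check each against the 11 clauses (columns in the order p, q, r, s):
  F F F F  ✓ satisfies all
  F F F T  ✗ fails (q + s')
  F F T F  ✗ fails (r' + s)
  F F T T  ✗ fails (q + s')
  F T F F  ✗ fails (p + q' + s)
  F T F T  ✗ fails (s' + r + q')
  F T T F  ✗ fails (p + q' + s)
  F T T T  ✗ fails (p + q' + s')
  T F F F  ✓ satisfies all
  T F F T  ✗ fails (s' + p' + q)
  T F T F  ✗ fails (r' + s)
  T F T T  ✗ fails (s' + p' + q)
  T T F F  ✓ satisfies all
  T T F T  ✗ fails (s' + r + q')
  T T T F  ✗ fails (p' + q' + r')
  T T T T  ✗ fails (p' + q' + r')
3 of the 16 rows are models.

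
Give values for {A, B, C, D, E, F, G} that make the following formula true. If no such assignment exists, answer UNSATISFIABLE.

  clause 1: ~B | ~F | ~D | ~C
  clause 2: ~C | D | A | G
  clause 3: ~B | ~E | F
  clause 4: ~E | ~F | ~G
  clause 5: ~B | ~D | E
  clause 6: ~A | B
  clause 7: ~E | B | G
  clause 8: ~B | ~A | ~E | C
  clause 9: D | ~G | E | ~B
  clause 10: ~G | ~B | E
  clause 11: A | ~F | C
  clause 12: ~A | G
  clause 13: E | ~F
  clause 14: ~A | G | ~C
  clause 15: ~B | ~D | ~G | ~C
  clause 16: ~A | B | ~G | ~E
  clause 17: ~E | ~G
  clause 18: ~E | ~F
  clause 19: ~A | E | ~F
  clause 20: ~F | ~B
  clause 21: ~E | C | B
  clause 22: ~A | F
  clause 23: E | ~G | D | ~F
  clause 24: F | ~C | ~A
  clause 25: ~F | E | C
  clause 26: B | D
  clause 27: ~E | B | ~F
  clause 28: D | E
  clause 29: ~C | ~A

A=0,  B=0,  C=0,  D=1,  E=0,  F=0,  G=0

Branch on A: set A = 0.
Branch on F: set F = 0.
Branch on B: set B = 0.
(D) alone gives D = 1.
Branch on E: set E = 0.
No clause remains; C, G are free.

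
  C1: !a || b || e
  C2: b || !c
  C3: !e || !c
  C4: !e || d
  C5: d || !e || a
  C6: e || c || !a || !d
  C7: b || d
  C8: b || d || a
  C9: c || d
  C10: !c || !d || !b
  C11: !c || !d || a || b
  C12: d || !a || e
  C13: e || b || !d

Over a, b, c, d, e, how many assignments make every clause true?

6

There are 2^5 = 32 truth assignments over (a, b, c, d, e).
Split on d. With d = true, the clauses containing d are satisfied and !d drops from the rest; 5 of the 2^4 = 16 assignments to the other variables satisfy what remains.
With d = false, by the same count on the reduced clause set, 1 assignment works.
(One model: a=F, b=F, c=F, d=T, e=T.)
Total: 5 + 1 = 6.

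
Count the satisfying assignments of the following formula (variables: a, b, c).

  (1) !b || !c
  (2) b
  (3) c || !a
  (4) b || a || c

There are 2^3 = 8 truth assignments over (a, b, c).
Check each against the 4 clauses (columns in the order a, b, c):
  F F F  ✗ fails (b)
  F F T  ✗ fails (b)
  F T F  ✓ satisfies all
  F T T  ✗ fails (!b || !c)
  T F F  ✗ fails (b)
  T F T  ✗ fails (b)
  T T F  ✗ fails (c || !a)
  T T T  ✗ fails (!b || !c)
1 of the 8 rows is a model.

1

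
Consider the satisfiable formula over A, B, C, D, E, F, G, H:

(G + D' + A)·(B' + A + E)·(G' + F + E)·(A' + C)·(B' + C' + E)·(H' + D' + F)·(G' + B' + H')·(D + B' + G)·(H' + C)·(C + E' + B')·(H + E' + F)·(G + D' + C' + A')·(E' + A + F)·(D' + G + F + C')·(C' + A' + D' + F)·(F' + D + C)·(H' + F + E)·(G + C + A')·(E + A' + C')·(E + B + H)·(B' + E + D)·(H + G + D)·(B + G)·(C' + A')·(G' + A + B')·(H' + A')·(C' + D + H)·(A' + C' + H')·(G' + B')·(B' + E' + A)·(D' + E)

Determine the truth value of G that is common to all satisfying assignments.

True

Suppose G = 0.
The clause (B) is unit, so B = 1.
The clause (D) is unit, so D = 1.
The clause (A) is unit, so A = 1.
The clause (C) is unit, so C = 1.
That conflicts with the unit clause (C').
So every satisfying assignment has G = True.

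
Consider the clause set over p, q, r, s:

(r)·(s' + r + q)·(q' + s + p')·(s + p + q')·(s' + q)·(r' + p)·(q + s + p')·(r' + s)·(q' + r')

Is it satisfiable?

No

The clause (r) is unit, so r = 1.
The clause (p) is unit, so p = 1.
The clause (s) is unit, so s = 1.
The clause (q) is unit, so q = 1.
Now (q') is unsatisfied and unit — conflict.
No assignment satisfies every clause.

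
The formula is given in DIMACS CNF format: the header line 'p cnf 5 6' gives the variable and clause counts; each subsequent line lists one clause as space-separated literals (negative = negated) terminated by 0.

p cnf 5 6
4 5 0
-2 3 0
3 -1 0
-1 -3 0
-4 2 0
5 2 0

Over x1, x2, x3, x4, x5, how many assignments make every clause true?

There are 2^5 = 32 truth assignments over (x1, x2, x3, x4, x5).
Split on x4. With x4 = True, the clauses containing x4 are satisfied and ¬x4 drops from the rest; 2 of the 2^4 = 16 assignments to the other variables satisfy what remains.
With x4 = False, by the same count on the reduced clause set, 3 assignments work.
(One model: x1=F, x2=F, x3=F, x4=F, x5=T.)
Total: 2 + 3 = 5.

5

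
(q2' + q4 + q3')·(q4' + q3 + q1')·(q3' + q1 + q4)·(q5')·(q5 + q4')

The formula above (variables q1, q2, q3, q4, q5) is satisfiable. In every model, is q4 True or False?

False

Suppose q4 = 1.
(q5') alone gives q5 = 0.
That conflicts with the unit clause (q5).
So every satisfying assignment has q4 = False.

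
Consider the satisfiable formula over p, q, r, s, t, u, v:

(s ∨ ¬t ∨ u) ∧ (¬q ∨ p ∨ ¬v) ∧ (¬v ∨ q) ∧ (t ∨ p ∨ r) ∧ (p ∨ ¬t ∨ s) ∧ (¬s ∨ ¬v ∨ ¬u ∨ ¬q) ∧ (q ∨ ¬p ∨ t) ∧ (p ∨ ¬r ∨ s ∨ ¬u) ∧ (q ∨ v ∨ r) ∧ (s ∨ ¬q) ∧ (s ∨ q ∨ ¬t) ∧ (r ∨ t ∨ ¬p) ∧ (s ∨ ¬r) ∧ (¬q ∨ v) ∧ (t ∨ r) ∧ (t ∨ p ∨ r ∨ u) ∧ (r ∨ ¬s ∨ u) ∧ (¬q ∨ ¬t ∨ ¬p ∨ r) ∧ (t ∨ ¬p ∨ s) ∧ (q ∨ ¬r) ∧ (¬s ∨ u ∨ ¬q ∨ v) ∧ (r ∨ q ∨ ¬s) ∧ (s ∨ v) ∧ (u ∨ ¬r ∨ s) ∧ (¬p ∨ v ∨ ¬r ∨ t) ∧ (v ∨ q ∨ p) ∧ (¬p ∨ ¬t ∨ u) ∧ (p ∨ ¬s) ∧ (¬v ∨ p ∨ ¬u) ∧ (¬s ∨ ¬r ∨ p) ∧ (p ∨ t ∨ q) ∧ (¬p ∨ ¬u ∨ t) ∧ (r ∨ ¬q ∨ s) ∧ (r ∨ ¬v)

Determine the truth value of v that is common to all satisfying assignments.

True

Suppose v = False.
The clause (¬q) is unit, so q = False.
The clause (r) is unit, so r = True.
But (¬r) is also a unit clause — contradiction.
So every satisfying assignment has v = True.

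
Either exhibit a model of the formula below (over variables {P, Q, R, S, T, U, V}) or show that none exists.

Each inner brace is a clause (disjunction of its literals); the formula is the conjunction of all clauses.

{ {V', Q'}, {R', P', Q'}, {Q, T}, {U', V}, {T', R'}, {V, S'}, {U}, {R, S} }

(U) alone gives U = 1.
(V) alone gives V = 1.
(Q') alone gives Q = 0.
(T) alone gives T = 1.
(R') alone gives R = 0.
(S) alone gives S = 1.
Every clause is now satisfied; P is unconstrained.

P=0, Q=0, R=0, S=1, T=1, U=1, V=1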